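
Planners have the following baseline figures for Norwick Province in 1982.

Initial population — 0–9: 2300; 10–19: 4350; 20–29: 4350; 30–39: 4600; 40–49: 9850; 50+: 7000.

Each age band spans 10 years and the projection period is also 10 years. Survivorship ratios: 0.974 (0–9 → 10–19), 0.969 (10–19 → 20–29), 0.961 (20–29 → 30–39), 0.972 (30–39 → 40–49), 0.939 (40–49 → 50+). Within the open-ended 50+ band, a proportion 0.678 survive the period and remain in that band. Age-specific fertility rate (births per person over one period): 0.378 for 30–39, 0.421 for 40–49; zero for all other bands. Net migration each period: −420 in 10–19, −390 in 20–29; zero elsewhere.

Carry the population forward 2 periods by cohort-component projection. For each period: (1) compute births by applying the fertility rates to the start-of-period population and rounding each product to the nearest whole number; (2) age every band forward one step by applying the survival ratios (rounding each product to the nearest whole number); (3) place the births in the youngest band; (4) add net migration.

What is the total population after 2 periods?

31575

— Period 1 —
Births: 4600 × 0.378 = 1739  |  9850 × 0.421 = 4147 — total 5886
10–19: 2300 × 0.974 = 2240
20–29: 4350 × 0.969 = 4215
30–39: 4350 × 0.961 = 4180
40–49: 4600 × 0.972 = 4471
50+: 9850 × 0.939 + 7000 × 0.678 = 9249 + 4746 = 13995
Net migration: 10–19 − 420 → 1820; 20–29 − 390 → 3825
Giving 5886 / 1820 / 3825 / 4180 / 4471 / 13995.
— Period 2 —
Births: 4180 × 0.378 = 1580  |  4471 × 0.421 = 1882 — total 3462
10–19: 5886 × 0.974 = 5733
20–29: 1820 × 0.969 = 1764
30–39: 3825 × 0.961 = 3676
40–49: 4180 × 0.972 = 4063
50+: 4471 × 0.939 + 13995 × 0.678 = 4198 + 9489 = 13687
Net migration: 10–19 − 420 → 5313; 20–29 − 390 → 1374
Giving 3462 / 5313 / 1374 / 3676 / 4063 / 13687.
Total after period 2: 3462 + 5313 + 1374 + 3676 + 4063 + 13687 = 31575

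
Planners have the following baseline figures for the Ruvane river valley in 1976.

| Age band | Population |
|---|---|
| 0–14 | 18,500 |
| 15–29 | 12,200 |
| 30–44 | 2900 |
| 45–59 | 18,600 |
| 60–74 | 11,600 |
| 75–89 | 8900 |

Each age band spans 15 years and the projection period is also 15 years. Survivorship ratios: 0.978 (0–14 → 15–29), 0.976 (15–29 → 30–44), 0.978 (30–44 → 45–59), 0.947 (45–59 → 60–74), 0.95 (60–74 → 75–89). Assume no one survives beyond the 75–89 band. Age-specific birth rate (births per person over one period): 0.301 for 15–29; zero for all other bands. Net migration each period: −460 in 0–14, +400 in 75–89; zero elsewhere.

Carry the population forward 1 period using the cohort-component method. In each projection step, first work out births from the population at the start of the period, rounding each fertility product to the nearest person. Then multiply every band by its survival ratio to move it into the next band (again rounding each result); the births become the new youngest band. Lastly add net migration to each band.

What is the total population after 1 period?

65082

Numbering the bands 1..6 from youngest to oldest:
[period 1]
Births: 12200 * 0.301 = 3672
Band 2: 18500 * 0.978 = 18093
Band 3: 12200 * 0.976 = 11907
Band 4: 2900 * 0.978 = 2836
Band 5: 18600 * 0.947 = 17614
Band 6: 11600 * 0.95 = 11020
Net migration: Band 1 − 460 → 3212; Band 6 + 400 → 11420
→ [3212, 18093, 11907, 2836, 17614, 11420]
Total after period 1: 3212 + 18093 + 11907 + 2836 + 17614 + 11420 = 65082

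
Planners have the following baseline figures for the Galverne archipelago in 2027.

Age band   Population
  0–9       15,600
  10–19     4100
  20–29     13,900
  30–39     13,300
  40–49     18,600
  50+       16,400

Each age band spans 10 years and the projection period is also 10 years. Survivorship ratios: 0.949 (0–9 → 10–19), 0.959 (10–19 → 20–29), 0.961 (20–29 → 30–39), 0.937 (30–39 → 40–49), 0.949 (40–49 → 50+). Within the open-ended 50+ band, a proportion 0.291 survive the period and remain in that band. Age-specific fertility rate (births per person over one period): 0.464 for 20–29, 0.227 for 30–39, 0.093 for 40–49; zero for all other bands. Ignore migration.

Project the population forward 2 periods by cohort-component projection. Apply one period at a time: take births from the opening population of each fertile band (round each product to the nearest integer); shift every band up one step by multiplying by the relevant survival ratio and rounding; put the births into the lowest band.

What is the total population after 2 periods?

Numbering the groups 1..6 from youngest to oldest:
Period 1:
Births: 13900 × 0.464 = 6450, 13300 × 0.227 = 3019, 18600 × 0.093 = 1730 ⇒ total 11199
Group 2: 15600 × 0.949 = 14804
Group 3: 4100 × 0.959 = 3932
Group 4: 13900 × 0.961 = 13358
Group 5: 13300 × 0.937 = 12462
Group 6: 18600 × 0.949 + 16400 × 0.291 = 17651 + 4772 = 22423
Giving 11199 / 14804 / 3932 / 13358 / 12462 / 22423.
Period 2:
Births: 3932 × 0.464 = 1824, 13358 × 0.227 = 3032, 12462 × 0.093 = 1159 ⇒ total 6015
Group 2: 11199 × 0.949 = 10628
Group 3: 14804 × 0.959 = 14197
Group 4: 3932 × 0.961 = 3779
Group 5: 13358 × 0.937 = 12516
Group 6: 12462 × 0.949 + 22423 × 0.291 = 11826 + 6525 = 18351
Giving 6015 / 10628 / 14197 / 3779 / 12516 / 18351.
Total after period 2: 6015 + 10628 + 14197 + 3779 + 12516 + 18351 = 65486

65486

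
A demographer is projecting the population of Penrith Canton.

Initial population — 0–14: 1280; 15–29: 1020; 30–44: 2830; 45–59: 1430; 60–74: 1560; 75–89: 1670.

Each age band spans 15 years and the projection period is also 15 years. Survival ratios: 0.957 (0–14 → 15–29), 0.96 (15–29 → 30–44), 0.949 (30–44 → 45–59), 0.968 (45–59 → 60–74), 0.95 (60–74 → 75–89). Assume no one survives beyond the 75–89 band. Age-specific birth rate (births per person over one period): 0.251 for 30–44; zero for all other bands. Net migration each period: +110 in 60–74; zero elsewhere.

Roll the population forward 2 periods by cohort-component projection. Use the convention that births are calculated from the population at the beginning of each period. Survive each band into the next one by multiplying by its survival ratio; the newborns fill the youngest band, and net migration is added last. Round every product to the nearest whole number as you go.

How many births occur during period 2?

246

Let group 1 be 0–14 through group 6 = 75–89.
[period 1]
Births: 2830 * 0.251 = 710
Group 2: 1280 * 0.957 = 1225
Group 3: 1020 * 0.96 = 979
Group 4: 2830 * 0.949 = 2686
Group 5: 1430 * 0.968 = 1384
Group 6: 1560 * 0.95 = 1482
Net migration: Group 5 + 110 → 1494
End of period: [710, 1225, 979, 2686, 1494, 1482]
[period 2]
Births: 979 * 0.251 = 246
Group 2: 710 * 0.957 = 679
Group 3: 1225 * 0.96 = 1176
Group 4: 979 * 0.949 = 929
Group 5: 2686 * 0.968 = 2600
Group 6: 1494 * 0.95 = 1419
Net migration: Group 5 + 110 → 2710
End of period: [246, 679, 1176, 929, 2710, 1419]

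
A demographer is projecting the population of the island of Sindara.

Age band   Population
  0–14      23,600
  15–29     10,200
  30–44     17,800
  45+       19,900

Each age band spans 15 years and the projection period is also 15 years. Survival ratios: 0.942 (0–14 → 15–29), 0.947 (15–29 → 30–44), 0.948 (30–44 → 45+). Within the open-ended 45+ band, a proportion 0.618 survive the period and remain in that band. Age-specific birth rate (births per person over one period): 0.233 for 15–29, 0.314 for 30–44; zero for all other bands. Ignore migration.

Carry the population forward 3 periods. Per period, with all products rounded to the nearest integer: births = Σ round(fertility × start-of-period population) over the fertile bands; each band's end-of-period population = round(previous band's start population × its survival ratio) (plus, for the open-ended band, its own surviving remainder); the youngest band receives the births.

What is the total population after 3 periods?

59960

After projecting period 1:
Births: 10200 × 0.233 = 2377  |  17800 × 0.314 = 5589 ⇒ total 7966
15–29: 23600 × 0.942 = 22231
30–44: 10200 × 0.947 = 9659
45+: 17800 × 0.948 + 19900 × 0.618 = 16874 + 12298 = 29172
Population now: 0–14=7966, 15–29=22231, 30–44=9659, 45+=29172
After projecting period 2:
Births: 22231 × 0.233 = 5180  |  9659 × 0.314 = 3033 ⇒ total 8213
15–29: 7966 × 0.942 = 7504
30–44: 22231 × 0.947 = 21053
45+: 9659 × 0.948 + 29172 × 0.618 = 9157 + 18028 = 27185
Population now: 0–14=8213, 15–29=7504, 30–44=21053, 45+=27185
After projecting period 3:
Births: 7504 × 0.233 = 1748  |  21053 × 0.314 = 6611 ⇒ total 8359
15–29: 8213 × 0.942 = 7737
30–44: 7504 × 0.947 = 7106
45+: 21053 × 0.948 + 27185 × 0.618 = 19958 + 16800 = 36758
Population now: 0–14=8359, 15–29=7737, 30–44=7106, 45+=36758
Total after period 3: 8359 + 7737 + 7106 + 36758 = 59960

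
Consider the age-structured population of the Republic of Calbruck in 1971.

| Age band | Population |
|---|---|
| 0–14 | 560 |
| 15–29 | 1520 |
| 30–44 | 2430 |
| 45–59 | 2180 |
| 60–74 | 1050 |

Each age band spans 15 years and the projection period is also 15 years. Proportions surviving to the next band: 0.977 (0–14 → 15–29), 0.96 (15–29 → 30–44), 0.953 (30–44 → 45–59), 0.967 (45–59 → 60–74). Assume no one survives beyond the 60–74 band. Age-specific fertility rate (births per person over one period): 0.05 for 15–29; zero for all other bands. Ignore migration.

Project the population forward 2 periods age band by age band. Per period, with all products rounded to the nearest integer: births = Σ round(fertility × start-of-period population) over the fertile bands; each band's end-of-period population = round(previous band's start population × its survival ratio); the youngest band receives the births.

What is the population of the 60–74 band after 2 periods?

[period 1]
Births: 1520 * 0.05 = 76
15–29: 560 * 0.977 = 547
30–44: 1520 * 0.96 = 1459
45–59: 2430 * 0.953 = 2316
60–74: 2180 * 0.967 = 2108
Population now: 0–14=76, 15–29=547, 30–44=1459, 45–59=2316, 60–74=2108
[period 2]
Births: 547 * 0.05 = 27
15–29: 76 * 0.977 = 74
30–44: 547 * 0.96 = 525
45–59: 1459 * 0.953 = 1390
60–74: 2316 * 0.967 = 2240
Population now: 0–14=27, 15–29=74, 30–44=525, 45–59=1390, 60–74=2240

2240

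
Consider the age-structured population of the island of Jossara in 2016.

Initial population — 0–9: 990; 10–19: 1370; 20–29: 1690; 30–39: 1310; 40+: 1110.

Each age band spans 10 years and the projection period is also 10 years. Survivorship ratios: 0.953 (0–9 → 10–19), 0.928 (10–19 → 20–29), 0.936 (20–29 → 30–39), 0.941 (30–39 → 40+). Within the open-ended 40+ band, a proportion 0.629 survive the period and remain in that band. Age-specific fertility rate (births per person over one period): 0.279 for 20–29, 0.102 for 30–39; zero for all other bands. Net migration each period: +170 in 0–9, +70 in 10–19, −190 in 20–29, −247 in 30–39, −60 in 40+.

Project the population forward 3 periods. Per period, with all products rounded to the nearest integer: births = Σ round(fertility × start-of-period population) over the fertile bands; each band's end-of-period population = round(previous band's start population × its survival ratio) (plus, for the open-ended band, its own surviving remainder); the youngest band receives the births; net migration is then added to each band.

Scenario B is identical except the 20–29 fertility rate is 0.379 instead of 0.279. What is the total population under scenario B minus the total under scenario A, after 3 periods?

Numbering the bands 1..5 from youngest to oldest:
Period 1.
Births: 1690 × 0.279 = 472, 1310 × 0.102 = 134 ⇒ total 606
Band 2: 990 × 0.953 = 943
Band 3: 1370 × 0.928 = 1271
Band 4: 1690 × 0.936 = 1582
Band 5: 1310 × 0.941 + 1110 × 0.629 = 1233 + 698 = 1931
Net migration: Band 1 + 170 → 776; Band 2 + 70 → 1013; Band 3 − 190 → 1081; Band 4 − 247 → 1335; Band 5 − 60 → 1871
Giving 776 / 1013 / 1081 / 1335 / 1871.
Period 2.
Births: 1081 × 0.279 = 302, 1335 × 0.102 = 136 ⇒ total 438
Band 2: 776 × 0.953 = 740
Band 3: 1013 × 0.928 = 940
Band 4: 1081 × 0.936 = 1012
Band 5: 1335 × 0.941 + 1871 × 0.629 = 1256 + 1177 = 2433
Net migration: Band 1 + 170 → 608; Band 2 + 70 → 810; Band 3 − 190 → 750; Band 4 − 247 → 765; Band 5 − 60 → 2373
Giving 608 / 810 / 750 / 765 / 2373.
Period 3.
Births: 750 × 0.279 = 209, 765 × 0.102 = 78 ⇒ total 287
Band 2: 608 × 0.953 = 579
Band 3: 810 × 0.928 = 752
Band 4: 750 × 0.936 = 702
Band 5: 765 × 0.941 + 2373 × 0.629 = 720 + 1493 = 2213
Net migration: Band 1 + 170 → 457; Band 2 + 70 → 649; Band 3 − 190 → 562; Band 4 − 247 → 455; Band 5 − 60 → 2153
Giving 457 / 649 / 562 / 455 / 2153.
Scenario A total after 3 periods: 4276
Scenario B projection —
Period 1.
Births: 1690 × 0.379 = 641, 1310 × 0.102 = 134 ⇒ total 775
Band 2: 990 × 0.953 = 943
Band 3: 1370 × 0.928 = 1271
Band 4: 1690 × 0.936 = 1582
Band 5: 1310 × 0.941 + 1110 × 0.629 = 1233 + 698 = 1931
Net migration: Band 1 + 170 → 945; Band 2 + 70 → 1013; Band 3 − 190 → 1081; Band 4 − 247 → 1335; Band 5 − 60 → 1871
Giving 945 / 1013 / 1081 / 1335 / 1871.
Period 2.
Births: 1081 × 0.379 = 410, 1335 × 0.102 = 136 ⇒ total 546
Band 2: 945 × 0.953 = 901
Band 3: 1013 × 0.928 = 940
Band 4: 1081 × 0.936 = 1012
Band 5: 1335 × 0.941 + 1871 × 0.629 = 1256 + 1177 = 2433
Net migration: Band 1 + 170 → 716; Band 2 + 70 → 971; Band 3 − 190 → 750; Band 4 − 247 → 765; Band 5 − 60 → 2373
Giving 716 / 971 / 750 / 765 / 2373.
Period 3.
Births: 750 × 0.379 = 284, 765 × 0.102 = 78 ⇒ total 362
Band 2: 716 × 0.953 = 682
Band 3: 971 × 0.928 = 901
Band 4: 750 × 0.936 = 702
Band 5: 765 × 0.941 + 2373 × 0.629 = 720 + 1493 = 2213
Net migration: Band 1 + 170 → 532; Band 2 + 70 → 752; Band 3 − 190 → 711; Band 4 − 247 → 455; Band 5 − 60 → 2153
Giving 532 / 752 / 711 / 455 / 2153.
Scenario B total after 3 periods: 4603
Difference B − A = 4603 − 4276 = 327

327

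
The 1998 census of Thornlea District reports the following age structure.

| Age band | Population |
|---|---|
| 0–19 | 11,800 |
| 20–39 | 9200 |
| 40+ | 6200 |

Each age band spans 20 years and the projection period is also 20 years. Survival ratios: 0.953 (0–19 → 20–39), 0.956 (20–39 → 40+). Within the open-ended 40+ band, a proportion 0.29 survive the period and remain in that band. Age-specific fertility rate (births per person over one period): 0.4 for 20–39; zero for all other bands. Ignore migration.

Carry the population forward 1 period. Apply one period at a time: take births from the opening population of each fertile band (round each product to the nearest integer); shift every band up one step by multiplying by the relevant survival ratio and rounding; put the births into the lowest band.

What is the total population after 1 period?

25518

Period 1:
Births: 9200 * 0.4 = 3680
20–39: 11800 * 0.953 = 11245
40+: 9200 * 0.956 + 6200 * 0.29 = 8795 + 1798 = 10593
Population now: 0–19=3680, 20–39=11245, 40+=10593
Total after period 1: 3680 + 11245 + 10593 = 25518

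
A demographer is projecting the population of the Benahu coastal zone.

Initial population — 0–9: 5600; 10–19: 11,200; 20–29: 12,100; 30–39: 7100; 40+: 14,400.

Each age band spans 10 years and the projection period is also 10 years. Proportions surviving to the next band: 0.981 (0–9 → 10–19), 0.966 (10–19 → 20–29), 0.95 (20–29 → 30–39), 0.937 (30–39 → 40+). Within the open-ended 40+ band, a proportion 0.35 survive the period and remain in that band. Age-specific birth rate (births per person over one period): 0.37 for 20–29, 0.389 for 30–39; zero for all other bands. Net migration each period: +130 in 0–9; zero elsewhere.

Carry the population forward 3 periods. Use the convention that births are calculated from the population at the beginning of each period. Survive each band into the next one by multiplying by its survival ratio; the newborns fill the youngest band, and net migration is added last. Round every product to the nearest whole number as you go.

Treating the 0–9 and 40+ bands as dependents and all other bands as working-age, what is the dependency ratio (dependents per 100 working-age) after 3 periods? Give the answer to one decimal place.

Call the bands 1 to 5, youngest first.
Period 1.
Births: 12100 × 0.37 = 4477, 7100 × 0.389 = 2762 → total 7239
Band 2: 5600 × 0.981 = 5494
Band 3: 11200 × 0.966 = 10819
Band 4: 12100 × 0.95 = 11495
Band 5: 7100 × 0.937 + 14400 × 0.35 = 6653 + 5040 = 11693
Net migration: Band 1 + 130 → 7369
End of period: [7369, 5494, 10819, 11495, 11693]
Period 2.
Births: 10819 × 0.37 = 4003, 11495 × 0.389 = 4472 → total 8475
Band 2: 7369 × 0.981 = 7229
Band 3: 5494 × 0.966 = 5307
Band 4: 10819 × 0.95 = 10278
Band 5: 11495 × 0.937 + 11693 × 0.35 = 10771 + 4093 = 14864
Net migration: Band 1 + 130 → 8605
End of period: [8605, 7229, 5307, 10278, 14864]
Period 3.
Births: 5307 × 0.37 = 1964, 10278 × 0.389 = 3998 → total 5962
Band 2: 8605 × 0.981 = 8442
Band 3: 7229 × 0.966 = 6983
Band 4: 5307 × 0.95 = 5042
Band 5: 10278 × 0.937 + 14864 × 0.35 = 9630 + 5202 = 14832
Net migration: Band 1 + 130 → 6092
End of period: [6092, 8442, 6983, 5042, 14832]
Dependents (band 0–9 + band 40+) = 6092 + 14832 = 20924; working-age = 20467; ratio = 20924/20467 × 100 = 102.2

102.2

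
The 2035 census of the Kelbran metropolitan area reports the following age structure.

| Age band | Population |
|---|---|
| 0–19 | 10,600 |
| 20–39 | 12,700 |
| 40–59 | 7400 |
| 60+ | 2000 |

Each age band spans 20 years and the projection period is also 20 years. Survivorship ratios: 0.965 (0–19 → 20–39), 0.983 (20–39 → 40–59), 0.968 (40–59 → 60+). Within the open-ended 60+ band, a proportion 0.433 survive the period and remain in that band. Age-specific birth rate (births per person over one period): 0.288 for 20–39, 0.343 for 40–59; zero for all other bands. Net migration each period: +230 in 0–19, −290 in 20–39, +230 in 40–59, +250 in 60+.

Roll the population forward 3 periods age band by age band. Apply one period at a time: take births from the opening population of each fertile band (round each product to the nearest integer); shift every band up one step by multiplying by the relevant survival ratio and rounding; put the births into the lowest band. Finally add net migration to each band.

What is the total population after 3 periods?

35224

(Groups numbered youngest = 1 to oldest = 4.)
After projecting period 1:
Births: 12700 × 0.288 = 3658 ; 7400 × 0.343 = 2538 → total 6196
Group 2: 10600 × 0.965 = 10229
Group 3: 12700 × 0.983 = 12484
Group 4: 7400 × 0.968 + 2000 × 0.433 = 7163 + 866 = 8029
Net migration: Group 1 + 230 → 6426; Group 2 − 290 → 9939; Group 3 + 230 → 12714; Group 4 + 250 → 8279
→ [6426, 9939, 12714, 8279]
After projecting period 2:
Births: 9939 × 0.288 = 2862 ; 12714 × 0.343 = 4361 → total 7223
Group 2: 6426 × 0.965 = 6201
Group 3: 9939 × 0.983 = 9770
Group 4: 12714 × 0.968 + 8279 × 0.433 = 12307 + 3585 = 15892
Net migration: Group 1 + 230 → 7453; Group 2 − 290 → 5911; Group 3 + 230 → 10000; Group 4 + 250 → 16142
→ [7453, 5911, 10000, 16142]
After projecting period 3:
Births: 5911 × 0.288 = 1702 ; 10000 × 0.343 = 3430 → total 5132
Group 2: 7453 × 0.965 = 7192
Group 3: 5911 × 0.983 = 5811
Group 4: 10000 × 0.968 + 16142 × 0.433 = 9680 + 6989 = 16669
Net migration: Group 1 + 230 → 5362; Group 2 − 290 → 6902; Group 3 + 230 → 6041; Group 4 + 250 → 16919
→ [5362, 6902, 6041, 16919]
Total after period 3: 5362 + 6902 + 6041 + 16919 = 35224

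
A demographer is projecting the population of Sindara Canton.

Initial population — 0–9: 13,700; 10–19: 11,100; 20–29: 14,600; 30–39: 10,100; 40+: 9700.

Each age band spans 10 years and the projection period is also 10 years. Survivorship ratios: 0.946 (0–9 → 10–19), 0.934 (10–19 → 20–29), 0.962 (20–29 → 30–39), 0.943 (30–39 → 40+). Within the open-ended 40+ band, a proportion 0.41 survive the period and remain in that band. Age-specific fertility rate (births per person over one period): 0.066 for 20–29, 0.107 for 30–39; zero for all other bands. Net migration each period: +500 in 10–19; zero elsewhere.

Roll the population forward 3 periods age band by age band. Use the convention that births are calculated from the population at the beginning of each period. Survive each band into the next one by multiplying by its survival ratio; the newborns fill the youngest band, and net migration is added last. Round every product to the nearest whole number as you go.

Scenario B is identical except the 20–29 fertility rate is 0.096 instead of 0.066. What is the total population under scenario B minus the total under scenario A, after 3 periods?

1058

— Period 1 —
Births: 14600 × 0.066 = 964 ; 10100 × 0.107 = 1081 → total 2045
10–19: 13700 × 0.946 = 12960
20–29: 11100 × 0.934 = 10367
30–39: 14600 × 0.962 = 14045
40+: 10100 × 0.943 + 9700 × 0.41 = 9524 + 3977 = 13501
Net migration: 10–19 + 500 → 13460
Population now: 0–9=2045, 10–19=13460, 20–29=10367, 30–39=14045, 40+=13501
— Period 2 —
Births: 10367 × 0.066 = 684 ; 14045 × 0.107 = 1503 → total 2187
10–19: 2045 × 0.946 = 1935
20–29: 13460 × 0.934 = 12572
30–39: 10367 × 0.962 = 9973
40+: 14045 × 0.943 + 13501 × 0.41 = 13244 + 5535 = 18779
Net migration: 10–19 + 500 → 2435
Population now: 0–9=2187, 10–19=2435, 20–29=12572, 30–39=9973, 40+=18779
— Period 3 —
Births: 12572 × 0.066 = 830 ; 9973 × 0.107 = 1067 → total 1897
10–19: 2187 × 0.946 = 2069
20–29: 2435 × 0.934 = 2274
30–39: 12572 × 0.962 = 12094
40+: 9973 × 0.943 + 18779 × 0.41 = 9405 + 7699 = 17104
Net migration: 10–19 + 500 → 2569
Population now: 0–9=1897, 10–19=2569, 20–29=2274, 30–39=12094, 40+=17104
Scenario A total after 3 periods: 35938
Scenario B projection —
— Period 1 —
Births: 14600 × 0.096 = 1402 ; 10100 × 0.107 = 1081 → total 2483
10–19: 13700 × 0.946 = 12960
20–29: 11100 × 0.934 = 10367
30–39: 14600 × 0.962 = 14045
40+: 10100 × 0.943 + 9700 × 0.41 = 9524 + 3977 = 13501
Net migration: 10–19 + 500 → 13460
Population now: 0–9=2483, 10–19=13460, 20–29=10367, 30–39=14045, 40+=13501
— Period 2 —
Births: 10367 × 0.096 = 995 ; 14045 × 0.107 = 1503 → total 2498
10–19: 2483 × 0.946 = 2349
20–29: 13460 × 0.934 = 12572
30–39: 10367 × 0.962 = 9973
40+: 14045 × 0.943 + 13501 × 0.41 = 13244 + 5535 = 18779
Net migration: 10–19 + 500 → 2849
Population now: 0–9=2498, 10–19=2849, 20–29=12572, 30–39=9973, 40+=18779
— Period 3 —
Births: 12572 × 0.096 = 1207 ; 9973 × 0.107 = 1067 → total 2274
10–19: 2498 × 0.946 = 2363
20–29: 2849 × 0.934 = 2661
30–39: 12572 × 0.962 = 12094
40+: 9973 × 0.943 + 18779 × 0.41 = 9405 + 7699 = 17104
Net migration: 10–19 + 500 → 2863
Population now: 0–9=2274, 10–19=2863, 20–29=2661, 30–39=12094, 40+=17104
Scenario B total after 3 periods: 36996
Difference B − A = 36996 − 35938 = 1058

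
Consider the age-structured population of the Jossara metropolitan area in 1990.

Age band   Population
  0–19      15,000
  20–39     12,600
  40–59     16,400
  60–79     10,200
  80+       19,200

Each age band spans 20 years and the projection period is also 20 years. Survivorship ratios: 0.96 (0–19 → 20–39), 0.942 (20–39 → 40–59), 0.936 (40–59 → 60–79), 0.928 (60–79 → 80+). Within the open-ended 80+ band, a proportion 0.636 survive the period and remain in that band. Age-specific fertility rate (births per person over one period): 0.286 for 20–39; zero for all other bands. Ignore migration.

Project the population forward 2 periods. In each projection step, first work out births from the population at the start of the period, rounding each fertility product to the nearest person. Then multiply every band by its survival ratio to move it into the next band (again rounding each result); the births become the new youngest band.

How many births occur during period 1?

3604

Period 1:
Births: 12600 × 0.286 = 3604
20–39: 15000 × 0.96 = 14400
40–59: 12600 × 0.942 = 11869
60–79: 16400 × 0.936 = 15350
80+: 10200 × 0.928 + 19200 × 0.636 = 9466 + 12211 = 21677
→ [3604, 14400, 11869, 15350, 21677]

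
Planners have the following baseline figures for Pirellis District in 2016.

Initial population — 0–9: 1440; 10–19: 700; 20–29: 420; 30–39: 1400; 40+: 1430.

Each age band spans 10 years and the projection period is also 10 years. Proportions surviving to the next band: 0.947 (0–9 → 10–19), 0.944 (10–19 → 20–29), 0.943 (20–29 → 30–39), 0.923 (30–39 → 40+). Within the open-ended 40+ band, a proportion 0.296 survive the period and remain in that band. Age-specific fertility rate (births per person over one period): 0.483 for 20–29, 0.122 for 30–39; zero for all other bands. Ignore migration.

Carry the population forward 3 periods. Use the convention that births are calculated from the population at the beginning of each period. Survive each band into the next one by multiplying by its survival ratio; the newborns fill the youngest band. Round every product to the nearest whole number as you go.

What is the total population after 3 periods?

3429

Let band 1 be 0–9 through band 5 = 40+.
[period 1]
Births: 420 × 0.483 = 203, 1400 × 0.122 = 171 ⇒ total 374
Band 2: 1440 × 0.947 = 1364
Band 3: 700 × 0.944 = 661
Band 4: 420 × 0.943 = 396
Band 5: 1400 × 0.923 + 1430 × 0.296 = 1292 + 423 = 1715
Population now: 0–9=374, 10–19=1364, 20–29=661, 30–39=396, 40+=1715
[period 2]
Births: 661 × 0.483 = 319, 396 × 0.122 = 48 ⇒ total 367
Band 2: 374 × 0.947 = 354
Band 3: 1364 × 0.944 = 1288
Band 4: 661 × 0.943 = 623
Band 5: 396 × 0.923 + 1715 × 0.296 = 366 + 508 = 874
Population now: 0–9=367, 10–19=354, 20–29=1288, 30–39=623, 40+=874
[period 3]
Births: 1288 × 0.483 = 622, 623 × 0.122 = 76 ⇒ total 698
Band 2: 367 × 0.947 = 348
Band 3: 354 × 0.944 = 334
Band 4: 1288 × 0.943 = 1215
Band 5: 623 × 0.923 + 874 × 0.296 = 575 + 259 = 834
Population now: 0–9=698, 10–19=348, 20–29=334, 30–39=1215, 40+=834
Total after period 3: 698 + 348 + 334 + 1215 + 834 = 3429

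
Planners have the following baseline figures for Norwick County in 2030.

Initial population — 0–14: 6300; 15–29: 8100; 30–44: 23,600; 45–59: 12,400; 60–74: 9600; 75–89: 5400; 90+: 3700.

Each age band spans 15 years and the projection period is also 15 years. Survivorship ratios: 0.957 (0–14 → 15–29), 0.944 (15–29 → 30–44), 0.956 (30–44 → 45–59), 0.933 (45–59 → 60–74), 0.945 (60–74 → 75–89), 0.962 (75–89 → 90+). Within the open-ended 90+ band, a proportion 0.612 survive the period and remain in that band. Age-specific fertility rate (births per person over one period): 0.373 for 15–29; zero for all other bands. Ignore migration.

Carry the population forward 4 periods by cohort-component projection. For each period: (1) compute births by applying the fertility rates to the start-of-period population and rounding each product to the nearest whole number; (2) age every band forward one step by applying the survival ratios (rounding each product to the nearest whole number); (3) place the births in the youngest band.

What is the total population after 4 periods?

— Period 1 —
Births: 8100 × 0.373 = 3021
15–29: 6300 × 0.957 = 6029
30–44: 8100 × 0.944 = 7646
45–59: 23600 × 0.956 = 22562
60–74: 12400 × 0.933 = 11569
75–89: 9600 × 0.945 = 9072
90+: 5400 × 0.962 + 3700 × 0.612 = 5195 + 2264 = 7459
End of period: [3021, 6029, 7646, 22562, 11569, 9072, 7459]
— Period 2 —
Births: 6029 × 0.373 = 2249
15–29: 3021 × 0.957 = 2891
30–44: 6029 × 0.944 = 5691
45–59: 7646 × 0.956 = 7310
60–74: 22562 × 0.933 = 21050
75–89: 11569 × 0.945 = 10933
90+: 9072 × 0.962 + 7459 × 0.612 = 8727 + 4565 = 13292
End of period: [2249, 2891, 5691, 7310, 21050, 10933, 13292]
— Period 3 —
Births: 2891 × 0.373 = 1078
15–29: 2249 × 0.957 = 2152
30–44: 2891 × 0.944 = 2729
45–59: 5691 × 0.956 = 5441
60–74: 7310 × 0.933 = 6820
75–89: 21050 × 0.945 = 19892
90+: 10933 × 0.962 + 13292 × 0.612 = 10518 + 8135 = 18653
End of period: [1078, 2152, 2729, 5441, 6820, 19892, 18653]
— Period 4 —
Births: 2152 × 0.373 = 803
15–29: 1078 × 0.957 = 1032
30–44: 2152 × 0.944 = 2031
45–59: 2729 × 0.956 = 2609
60–74: 5441 × 0.933 = 5076
75–89: 6820 × 0.945 = 6445
90+: 19892 × 0.962 + 18653 × 0.612 = 19136 + 11416 = 30552
End of period: [803, 1032, 2031, 2609, 5076, 6445, 30552]
Total after period 4: 803 + 1032 + 2031 + 2609 + 5076 + 6445 + 30552 = 48548

48548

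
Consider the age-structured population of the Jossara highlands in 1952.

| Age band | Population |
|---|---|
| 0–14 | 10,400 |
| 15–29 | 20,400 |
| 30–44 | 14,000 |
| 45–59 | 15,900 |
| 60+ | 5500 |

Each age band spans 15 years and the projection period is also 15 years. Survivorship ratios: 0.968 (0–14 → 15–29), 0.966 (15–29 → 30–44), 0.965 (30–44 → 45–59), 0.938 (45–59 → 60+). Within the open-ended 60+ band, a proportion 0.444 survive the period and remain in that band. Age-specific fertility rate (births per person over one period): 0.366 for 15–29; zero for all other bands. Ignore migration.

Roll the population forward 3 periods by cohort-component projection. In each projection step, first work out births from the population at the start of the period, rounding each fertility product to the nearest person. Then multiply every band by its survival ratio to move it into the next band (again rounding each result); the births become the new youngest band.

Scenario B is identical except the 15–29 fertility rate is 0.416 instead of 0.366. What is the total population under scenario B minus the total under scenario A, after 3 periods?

[period 1]
Births: 20400 × 0.366 = 7466
15–29: 10400 × 0.968 = 10067
30–44: 20400 × 0.966 = 19706
45–59: 14000 × 0.965 = 13510
60+: 15900 × 0.938 + 5500 × 0.444 = 14914 + 2442 = 17356
Giving 7466 / 10067 / 19706 / 13510 / 17356.
[period 2]
Births: 10067 × 0.366 = 3685
15–29: 7466 × 0.968 = 7227
30–44: 10067 × 0.966 = 9725
45–59: 19706 × 0.965 = 19016
60+: 13510 × 0.938 + 17356 × 0.444 = 12672 + 7706 = 20378
Giving 3685 / 7227 / 9725 / 19016 / 20378.
[period 3]
Births: 7227 × 0.366 = 2645
15–29: 3685 × 0.968 = 3567
30–44: 7227 × 0.966 = 6981
45–59: 9725 × 0.965 = 9385
60+: 19016 × 0.938 + 20378 × 0.444 = 17837 + 9048 = 26885
Giving 2645 / 3567 / 6981 / 9385 / 26885.
Scenario A total after 3 periods: 49463
Scenario B projection —
[period 1]
Births: 20400 × 0.416 = 8486
15–29: 10400 × 0.968 = 10067
30–44: 20400 × 0.966 = 19706
45–59: 14000 × 0.965 = 13510
60+: 15900 × 0.938 + 5500 × 0.444 = 14914 + 2442 = 17356
Giving 8486 / 10067 / 19706 / 13510 / 17356.
[period 2]
Births: 10067 × 0.416 = 4188
15–29: 8486 × 0.968 = 8214
30–44: 10067 × 0.966 = 9725
45–59: 19706 × 0.965 = 19016
60+: 13510 × 0.938 + 17356 × 0.444 = 12672 + 7706 = 20378
Giving 4188 / 8214 / 9725 / 19016 / 20378.
[period 3]
Births: 8214 × 0.416 = 3417
15–29: 4188 × 0.968 = 4054
30–44: 8214 × 0.966 = 7935
45–59: 9725 × 0.965 = 9385
60+: 19016 × 0.938 + 20378 × 0.444 = 17837 + 9048 = 26885
Giving 3417 / 4054 / 7935 / 9385 / 26885.
Scenario B total after 3 periods: 51676
Difference B − A = 51676 − 49463 = 2213

2213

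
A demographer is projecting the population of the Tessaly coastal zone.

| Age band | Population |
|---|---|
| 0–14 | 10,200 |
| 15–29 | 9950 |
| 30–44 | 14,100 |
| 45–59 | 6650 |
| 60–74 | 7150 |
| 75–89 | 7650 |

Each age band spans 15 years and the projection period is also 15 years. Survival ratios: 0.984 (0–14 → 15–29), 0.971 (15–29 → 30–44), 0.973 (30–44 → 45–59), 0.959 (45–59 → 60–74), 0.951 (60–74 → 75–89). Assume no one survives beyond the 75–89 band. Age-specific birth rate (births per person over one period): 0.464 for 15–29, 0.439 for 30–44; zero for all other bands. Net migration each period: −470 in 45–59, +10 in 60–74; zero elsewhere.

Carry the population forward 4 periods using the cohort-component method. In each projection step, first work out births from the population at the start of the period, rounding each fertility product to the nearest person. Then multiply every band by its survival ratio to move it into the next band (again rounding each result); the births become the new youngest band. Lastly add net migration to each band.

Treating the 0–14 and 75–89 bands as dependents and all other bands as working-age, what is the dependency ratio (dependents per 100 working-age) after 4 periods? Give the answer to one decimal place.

After projecting period 1:
Births: 9950 × 0.464 = 4617 ; 14100 × 0.439 = 6190 — total 10807
15–29: 10200 × 0.984 = 10037
30–44: 9950 × 0.971 = 9661
45–59: 14100 × 0.973 = 13719
60–74: 6650 × 0.959 = 6377
75–89: 7150 × 0.951 = 6800
Net migration: 45–59 − 470 → 13249; 60–74 + 10 → 6387
→ [10807, 10037, 9661, 13249, 6387, 6800]
After projecting period 2:
Births: 10037 × 0.464 = 4657 ; 9661 × 0.439 = 4241 — total 8898
15–29: 10807 × 0.984 = 10634
30–44: 10037 × 0.971 = 9746
45–59: 9661 × 0.973 = 9400
60–74: 13249 × 0.959 = 12706
75–89: 6387 × 0.951 = 6074
Net migration: 45–59 − 470 → 8930; 60–74 + 10 → 12716
→ [8898, 10634, 9746, 8930, 12716, 6074]
After projecting period 3:
Births: 10634 × 0.464 = 4934 ; 9746 × 0.439 = 4278 — total 9212
15–29: 8898 × 0.984 = 8756
30–44: 10634 × 0.971 = 10326
45–59: 9746 × 0.973 = 9483
60–74: 8930 × 0.959 = 8564
75–89: 12716 × 0.951 = 12093
Net migration: 45–59 − 470 → 9013; 60–74 + 10 → 8574
→ [9212, 8756, 10326, 9013, 8574, 12093]
After projecting period 4:
Births: 8756 × 0.464 = 4063 ; 10326 × 0.439 = 4533 — total 8596
15–29: 9212 × 0.984 = 9065
30–44: 8756 × 0.971 = 8502
45–59: 10326 × 0.973 = 10047
60–74: 9013 × 0.959 = 8643
75–89: 8574 × 0.951 = 8154
Net migration: 45–59 − 470 → 9577; 60–74 + 10 → 8653
→ [8596, 9065, 8502, 9577, 8653, 8154]
Dependents (band 0–14 + band 75–89) = 8596 + 8154 = 16750; working-age = 35797; ratio = 16750/35797 × 100 = 46.8

46.8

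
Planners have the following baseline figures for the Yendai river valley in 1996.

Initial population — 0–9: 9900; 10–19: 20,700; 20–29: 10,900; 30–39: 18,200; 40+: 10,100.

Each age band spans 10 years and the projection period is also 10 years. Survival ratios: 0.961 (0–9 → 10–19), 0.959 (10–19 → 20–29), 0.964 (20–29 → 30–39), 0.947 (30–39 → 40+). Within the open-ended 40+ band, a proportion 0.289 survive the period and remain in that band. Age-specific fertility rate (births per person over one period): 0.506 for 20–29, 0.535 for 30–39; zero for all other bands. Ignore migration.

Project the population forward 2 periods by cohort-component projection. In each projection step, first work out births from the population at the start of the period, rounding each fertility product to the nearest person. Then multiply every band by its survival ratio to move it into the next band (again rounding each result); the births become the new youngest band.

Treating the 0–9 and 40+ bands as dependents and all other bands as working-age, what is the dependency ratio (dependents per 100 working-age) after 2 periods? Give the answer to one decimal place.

Period 1.
Births: 10900 × 0.506 = 5515  |  18200 × 0.535 = 9737 → 15252
10–19: 9900 × 0.961 = 9514
20–29: 20700 × 0.959 = 19851
30–39: 10900 × 0.964 = 10508
40+: 18200 × 0.947 + 10100 × 0.289 = 17235 + 2919 = 20154
→ [15252, 9514, 19851, 10508, 20154]
Period 2.
Births: 19851 × 0.506 = 10045  |  10508 × 0.535 = 5622 → 15667
10–19: 15252 × 0.961 = 14657
20–29: 9514 × 0.959 = 9124
30–39: 19851 × 0.964 = 19136
40+: 10508 × 0.947 + 20154 × 0.289 = 9951 + 5825 = 15776
→ [15667, 14657, 9124, 19136, 15776]
Dependents (band 0–9 + band 40+) = 15667 + 15776 = 31443; working-age = 42917; ratio = 31443/42917 × 100 = 73.3

73.3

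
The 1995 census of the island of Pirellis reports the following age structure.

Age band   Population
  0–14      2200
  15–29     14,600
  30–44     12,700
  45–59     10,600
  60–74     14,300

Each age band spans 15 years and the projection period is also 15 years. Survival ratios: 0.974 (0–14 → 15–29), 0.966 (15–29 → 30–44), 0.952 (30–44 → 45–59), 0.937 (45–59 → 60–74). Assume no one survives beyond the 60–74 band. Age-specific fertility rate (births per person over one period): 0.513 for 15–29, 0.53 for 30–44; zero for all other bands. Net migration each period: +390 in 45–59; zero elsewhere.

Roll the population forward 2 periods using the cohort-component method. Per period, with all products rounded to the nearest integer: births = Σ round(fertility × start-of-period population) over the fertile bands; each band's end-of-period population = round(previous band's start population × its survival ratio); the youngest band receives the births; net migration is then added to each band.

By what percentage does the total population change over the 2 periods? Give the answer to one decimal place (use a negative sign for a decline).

-8.1

Let band 1 be 0–14 through band 5 = 60–74.
After projecting period 1:
Births: 14600 * 0.513 = 7490  |  12700 * 0.53 = 6731 — total 14221
Band 2: 2200 * 0.974 = 2143
Band 3: 14600 * 0.966 = 14104
Band 4: 12700 * 0.952 = 12090
Band 5: 10600 * 0.937 = 9932
Net migration: Band 4 + 390 → 12480
Population now: 0–14=14221, 15–29=2143, 30–44=14104, 45–59=12480, 60–74=9932
After projecting period 2:
Births: 2143 * 0.513 = 1099  |  14104 * 0.53 = 7475 — total 8574
Band 2: 14221 * 0.974 = 13851
Band 3: 2143 * 0.966 = 2070
Band 4: 14104 * 0.952 = 13427
Band 5: 12480 * 0.937 = 11694
Net migration: Band 4 + 390 → 13817
Population now: 0–14=8574, 15–29=13851, 30–44=2070, 45–59=13817, 60–74=11694
Total: 54400 → 50006; change = -4394; percentage change = -8.1%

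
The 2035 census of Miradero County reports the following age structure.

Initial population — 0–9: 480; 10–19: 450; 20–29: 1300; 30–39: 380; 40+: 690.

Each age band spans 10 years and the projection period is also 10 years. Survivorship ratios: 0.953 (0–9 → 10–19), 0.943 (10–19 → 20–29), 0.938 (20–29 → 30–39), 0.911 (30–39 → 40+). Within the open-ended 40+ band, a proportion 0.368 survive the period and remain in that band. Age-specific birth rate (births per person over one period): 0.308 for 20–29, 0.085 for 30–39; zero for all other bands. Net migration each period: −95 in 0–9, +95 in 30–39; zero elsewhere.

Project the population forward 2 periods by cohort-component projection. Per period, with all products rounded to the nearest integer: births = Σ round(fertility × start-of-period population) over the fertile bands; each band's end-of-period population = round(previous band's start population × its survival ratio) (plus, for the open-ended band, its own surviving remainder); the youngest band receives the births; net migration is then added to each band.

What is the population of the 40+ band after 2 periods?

1418

— Period 1 —
Births: 1300 × 0.308 = 400  |  380 × 0.085 = 32 ⇒ total 432
10–19: 480 × 0.953 = 457
20–29: 450 × 0.943 = 424
30–39: 1300 × 0.938 = 1219
40+: 380 × 0.911 + 690 × 0.368 = 346 + 254 = 600
Net migration: 0–9 − 95 → 337; 30–39 + 95 → 1314
Giving 337 / 457 / 424 / 1314 / 600.
— Period 2 —
Births: 424 × 0.308 = 131  |  1314 × 0.085 = 112 ⇒ total 243
10–19: 337 × 0.953 = 321
20–29: 457 × 0.943 = 431
30–39: 424 × 0.938 = 398
40+: 1314 × 0.911 + 600 × 0.368 = 1197 + 221 = 1418
Net migration: 0–9 − 95 → 148; 30–39 + 95 → 493
Giving 148 / 321 / 431 / 493 / 1418.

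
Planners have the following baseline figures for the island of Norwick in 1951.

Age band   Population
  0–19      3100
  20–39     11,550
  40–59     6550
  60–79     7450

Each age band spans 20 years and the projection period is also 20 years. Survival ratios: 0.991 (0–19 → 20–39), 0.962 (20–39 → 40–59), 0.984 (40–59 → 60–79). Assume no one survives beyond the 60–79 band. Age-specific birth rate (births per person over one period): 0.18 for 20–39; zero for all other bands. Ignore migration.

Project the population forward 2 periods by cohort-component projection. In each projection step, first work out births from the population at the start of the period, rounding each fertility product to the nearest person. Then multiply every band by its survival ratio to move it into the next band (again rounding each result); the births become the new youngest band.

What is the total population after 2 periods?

After projecting period 1:
Births: 11550 * 0.18 = 2079
20–39: 3100 * 0.991 = 3072
40–59: 11550 * 0.962 = 11111
60–79: 6550 * 0.984 = 6445
→ [2079, 3072, 11111, 6445]
After projecting period 2:
Births: 3072 * 0.18 = 553
20–39: 2079 * 0.991 = 2060
40–59: 3072 * 0.962 = 2955
60–79: 11111 * 0.984 = 10933
→ [553, 2060, 2955, 10933]
Total after period 2: 553 + 2060 + 2955 + 10933 = 16501

16501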